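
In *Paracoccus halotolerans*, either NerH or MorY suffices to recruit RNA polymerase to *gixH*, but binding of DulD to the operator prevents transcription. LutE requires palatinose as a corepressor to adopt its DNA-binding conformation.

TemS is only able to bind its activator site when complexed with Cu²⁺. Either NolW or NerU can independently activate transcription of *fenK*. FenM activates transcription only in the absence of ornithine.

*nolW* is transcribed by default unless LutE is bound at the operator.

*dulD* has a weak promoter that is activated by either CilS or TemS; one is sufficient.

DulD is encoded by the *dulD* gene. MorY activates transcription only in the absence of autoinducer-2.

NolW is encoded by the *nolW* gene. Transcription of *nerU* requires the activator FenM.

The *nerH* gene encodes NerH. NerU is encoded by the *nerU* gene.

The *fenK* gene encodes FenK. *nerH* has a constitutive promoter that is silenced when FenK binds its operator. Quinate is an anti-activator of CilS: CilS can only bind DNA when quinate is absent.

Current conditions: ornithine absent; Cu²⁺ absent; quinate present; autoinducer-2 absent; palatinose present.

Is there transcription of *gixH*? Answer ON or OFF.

ON

Palatinose is present, so LutE is active.
With repressor LutE bound, *nolW* is not transcribed.
So NolW is not produced.
Ornithine is absent, so FenM is active.
No repressor is bound and FenM is active, so *nerU* is transcribed.
So NerU is produced and active.
Activator NerU is present, so *fenK* is transcribed.
So FenK is produced and active.
With repressor FenK bound, *nerH* is not transcribed.
So NerH is not produced.
Quinate is present, so CilS is inactive.
Cu²⁺ is absent, so TemS is inactive.
No activator is available at the *dulD* promoter, so *dulD* is not transcribed.
So DulD is not produced.
Autoinducer-2 is absent, so MorY is active.
Activator MorY is present, so *gixH* is transcribed.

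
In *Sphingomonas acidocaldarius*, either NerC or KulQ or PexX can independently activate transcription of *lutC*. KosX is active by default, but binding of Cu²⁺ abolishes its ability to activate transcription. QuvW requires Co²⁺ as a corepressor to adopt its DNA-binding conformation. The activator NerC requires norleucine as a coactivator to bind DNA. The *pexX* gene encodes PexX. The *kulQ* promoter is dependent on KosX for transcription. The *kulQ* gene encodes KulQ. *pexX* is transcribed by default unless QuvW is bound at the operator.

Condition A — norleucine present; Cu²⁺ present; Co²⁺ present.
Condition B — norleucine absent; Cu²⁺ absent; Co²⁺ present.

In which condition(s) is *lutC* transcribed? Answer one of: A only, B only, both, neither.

Condition A:
Norleucine is present, so NerC is active.
Cu²⁺ is present, so KosX is inactive.
Required activator KosX is absent, so *kulQ* is not transcribed.
So KulQ is not produced.
Co²⁺ is present, so QuvW is active.
With repressor QuvW bound, *pexX* is not transcribed.
So PexX is not produced.
Activator NerC is present, so *lutC* is transcribed.
→ *lutC* is ON in A.
Condition B:
Norleucine is absent, so NerC is inactive.
Cu²⁺ is absent, so KosX is active.
No repressor is bound and KosX is active, so *kulQ* is transcribed.
So KulQ is produced and active.
Co²⁺ is present, so QuvW is active.
With repressor QuvW bound, *pexX* is not transcribed.
So PexX is not produced.
Activator KulQ is present, so *lutC* is transcribed.
→ *lutC* is ON in B.

both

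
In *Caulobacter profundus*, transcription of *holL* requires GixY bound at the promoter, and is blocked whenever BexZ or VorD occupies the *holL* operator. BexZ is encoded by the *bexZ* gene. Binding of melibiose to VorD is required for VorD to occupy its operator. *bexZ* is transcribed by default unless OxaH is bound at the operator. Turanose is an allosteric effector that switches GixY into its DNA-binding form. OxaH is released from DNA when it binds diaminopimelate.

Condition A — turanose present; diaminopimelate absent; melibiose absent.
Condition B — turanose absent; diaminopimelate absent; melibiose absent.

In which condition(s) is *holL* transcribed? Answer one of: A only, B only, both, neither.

A only

Condition A:
Turanose is present, so GixY is active.
Diaminopimelate is absent, so OxaH is active.
With repressor OxaH bound, *bexZ* is not transcribed.
So BexZ is not produced.
Melibiose is absent, so VorD is inactive.
No repressor is bound and GixY is active, so *holL* is transcribed.
→ *holL* is ON in A.
Condition B:
Turanose is absent, so GixY is inactive.
Diaminopimelate is absent, so OxaH is active.
With repressor OxaH bound, *bexZ* is not transcribed.
So BexZ is not produced.
Melibiose is absent, so VorD is inactive.
Required activator GixY is absent, so *holL* is not transcribed.
→ *holL* is OFF in B.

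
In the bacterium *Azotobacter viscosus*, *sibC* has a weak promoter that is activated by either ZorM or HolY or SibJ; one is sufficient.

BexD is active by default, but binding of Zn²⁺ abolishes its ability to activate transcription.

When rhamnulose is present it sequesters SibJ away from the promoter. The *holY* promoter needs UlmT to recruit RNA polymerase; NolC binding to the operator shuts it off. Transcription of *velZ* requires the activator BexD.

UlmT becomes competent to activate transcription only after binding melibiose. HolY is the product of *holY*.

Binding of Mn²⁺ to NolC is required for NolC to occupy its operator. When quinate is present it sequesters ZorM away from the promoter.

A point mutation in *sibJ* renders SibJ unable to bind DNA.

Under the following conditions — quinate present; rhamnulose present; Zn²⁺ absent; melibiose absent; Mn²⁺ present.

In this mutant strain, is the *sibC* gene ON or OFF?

OFF

Quinate is present, so ZorM is inactive.
Melibiose is absent, so UlmT is inactive.
Mn²⁺ is present, so NolC is active.
With repressor NolC bound, *holY* is not transcribed.
So HolY is not produced.
SibJ is non-functional in this strain, so it has no effect.
No activator is available at the *sibC* promoter, so *sibC* is not transcribed.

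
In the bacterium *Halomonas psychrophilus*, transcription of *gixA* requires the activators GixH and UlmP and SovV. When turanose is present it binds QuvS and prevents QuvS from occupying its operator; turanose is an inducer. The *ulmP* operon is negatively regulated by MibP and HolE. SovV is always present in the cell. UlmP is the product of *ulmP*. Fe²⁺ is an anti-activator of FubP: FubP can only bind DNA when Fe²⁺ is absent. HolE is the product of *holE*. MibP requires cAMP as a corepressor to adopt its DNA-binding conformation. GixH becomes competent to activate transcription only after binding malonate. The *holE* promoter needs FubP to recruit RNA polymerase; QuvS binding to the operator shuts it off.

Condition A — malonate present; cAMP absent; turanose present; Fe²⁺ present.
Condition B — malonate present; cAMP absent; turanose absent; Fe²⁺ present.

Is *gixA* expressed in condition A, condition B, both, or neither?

Condition A:
Malonate is present, so GixH is active.
cAMP is absent, so MibP is inactive.
Turanose is present, so QuvS is inactive.
Fe²⁺ is present, so FubP is inactive.
Required activator FubP is absent, so *holE* is not transcribed.
So HolE is not produced.
With no repressor bound, *ulmP* is transcribed.
So UlmP is produced and active.
SovV is produced constitutively and is active.
No repressor is bound and GixH and UlmP and SovV are active, so *gixA* is transcribed.
→ *gixA* is ON in A.
Condition B:
Malonate is present, so GixH is active.
cAMP is absent, so MibP is inactive.
Turanose is absent, so QuvS is active.
Fe²⁺ is present, so FubP is inactive.
With repressor QuvS bound, *holE* is not transcribed.
So HolE is not produced.
With no repressor bound, *ulmP* is transcribed.
So UlmP is produced and active.
SovV is produced constitutively and is active.
No repressor is bound and GixH and UlmP and SovV are active, so *gixA* is transcribed.
→ *gixA* is ON in B.

both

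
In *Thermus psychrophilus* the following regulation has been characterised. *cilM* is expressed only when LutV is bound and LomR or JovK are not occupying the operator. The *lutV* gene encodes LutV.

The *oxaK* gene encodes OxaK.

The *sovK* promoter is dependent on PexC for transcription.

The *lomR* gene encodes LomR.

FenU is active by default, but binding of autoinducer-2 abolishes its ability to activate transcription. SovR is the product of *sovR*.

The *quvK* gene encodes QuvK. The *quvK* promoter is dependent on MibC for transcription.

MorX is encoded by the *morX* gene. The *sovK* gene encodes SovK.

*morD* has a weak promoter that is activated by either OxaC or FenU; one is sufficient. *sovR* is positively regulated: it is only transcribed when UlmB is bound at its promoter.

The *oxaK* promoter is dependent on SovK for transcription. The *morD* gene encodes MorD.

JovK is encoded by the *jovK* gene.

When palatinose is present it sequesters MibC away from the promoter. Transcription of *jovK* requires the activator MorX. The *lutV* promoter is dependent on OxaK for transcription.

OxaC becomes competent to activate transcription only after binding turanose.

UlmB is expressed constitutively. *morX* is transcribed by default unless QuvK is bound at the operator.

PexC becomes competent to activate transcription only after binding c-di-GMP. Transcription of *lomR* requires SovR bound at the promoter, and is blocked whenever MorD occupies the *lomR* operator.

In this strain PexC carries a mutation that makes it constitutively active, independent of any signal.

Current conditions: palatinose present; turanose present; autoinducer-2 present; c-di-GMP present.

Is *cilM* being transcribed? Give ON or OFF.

PexC is constitutively active in this strain.
No repressor is bound and PexC is active, so *sovK* is transcribed.
So SovK is produced and active.
No repressor is bound and SovK is active, so *oxaK* is transcribed.
So OxaK is produced and active.
No repressor is bound and OxaK is active, so *lutV* is transcribed.
So LutV is produced and active.
Turanose is present, so OxaC is active.
Autoinducer-2 is present, so FenU is inactive.
Activator OxaC is present, so *morD* is transcribed.
So MorD is produced and active.
UlmB is produced constitutively and is active.
No repressor is bound and UlmB is active, so *sovR* is transcribed.
So SovR is produced and active.
With repressor MorD bound, *lomR* is not transcribed.
So LomR is not produced.
Palatinose is present, so MibC is inactive.
Required activator MibC is absent, so *quvK* is not transcribed.
So QuvK is not produced.
With no repressor bound, *morX* is transcribed.
So MorX is produced and active.
No repressor is bound and MorX is active, so *jovK* is transcribed.
So JovK is produced and active.
With repressor JovK bound, *cilM* is not transcribed.

OFF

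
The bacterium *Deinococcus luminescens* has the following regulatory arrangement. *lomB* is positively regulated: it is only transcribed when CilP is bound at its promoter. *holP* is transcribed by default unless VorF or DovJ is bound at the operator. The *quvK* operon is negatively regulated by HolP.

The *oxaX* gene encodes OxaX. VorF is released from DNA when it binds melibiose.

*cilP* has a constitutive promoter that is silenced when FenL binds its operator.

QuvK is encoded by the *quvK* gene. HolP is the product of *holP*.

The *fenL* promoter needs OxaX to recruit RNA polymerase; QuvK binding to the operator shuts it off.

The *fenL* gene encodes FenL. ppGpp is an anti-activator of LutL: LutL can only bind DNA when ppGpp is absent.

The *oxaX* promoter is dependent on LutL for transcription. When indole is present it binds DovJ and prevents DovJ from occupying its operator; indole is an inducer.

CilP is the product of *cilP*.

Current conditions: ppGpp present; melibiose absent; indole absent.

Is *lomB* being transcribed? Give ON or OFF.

ON

Melibiose is absent, so VorF is active.
Indole is absent, so DovJ is active.
With repressor VorF bound, *holP* is not transcribed.
So HolP is not produced.
With no repressor bound, *quvK* is transcribed.
So QuvK is produced and active.
ppGpp is present, so LutL is inactive.
Required activator LutL is absent, so *oxaX* is not transcribed.
So OxaX is not produced.
With repressor QuvK bound, *fenL* is not transcribed.
So FenL is not produced.
With no repressor bound, *cilP* is transcribed.
So CilP is produced and active.
No repressor is bound and CilP is active, so *lomB* is transcribed.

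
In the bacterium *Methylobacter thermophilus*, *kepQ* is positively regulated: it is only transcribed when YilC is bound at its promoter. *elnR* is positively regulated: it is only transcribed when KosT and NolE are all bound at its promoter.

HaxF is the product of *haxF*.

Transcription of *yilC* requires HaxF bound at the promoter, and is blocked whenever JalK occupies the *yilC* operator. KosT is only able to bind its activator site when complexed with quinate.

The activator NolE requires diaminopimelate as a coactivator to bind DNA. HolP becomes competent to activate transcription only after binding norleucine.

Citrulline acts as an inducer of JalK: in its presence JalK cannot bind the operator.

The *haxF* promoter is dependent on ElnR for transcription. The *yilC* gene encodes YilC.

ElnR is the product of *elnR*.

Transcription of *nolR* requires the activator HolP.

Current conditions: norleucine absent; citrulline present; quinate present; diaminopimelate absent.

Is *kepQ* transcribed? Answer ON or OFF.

Quinate is present, so KosT is active.
Diaminopimelate is absent, so NolE is inactive.
Required activator NolE is absent, so *elnR* is not transcribed.
So ElnR is not produced.
Required activator ElnR is absent, so *haxF* is not transcribed.
So HaxF is not produced.
Citrulline is present, so JalK is inactive.
Required activator HaxF is absent, so *yilC* is not transcribed.
So YilC is not produced.
Required activator YilC is absent, so *kepQ* is not transcribed.

OFF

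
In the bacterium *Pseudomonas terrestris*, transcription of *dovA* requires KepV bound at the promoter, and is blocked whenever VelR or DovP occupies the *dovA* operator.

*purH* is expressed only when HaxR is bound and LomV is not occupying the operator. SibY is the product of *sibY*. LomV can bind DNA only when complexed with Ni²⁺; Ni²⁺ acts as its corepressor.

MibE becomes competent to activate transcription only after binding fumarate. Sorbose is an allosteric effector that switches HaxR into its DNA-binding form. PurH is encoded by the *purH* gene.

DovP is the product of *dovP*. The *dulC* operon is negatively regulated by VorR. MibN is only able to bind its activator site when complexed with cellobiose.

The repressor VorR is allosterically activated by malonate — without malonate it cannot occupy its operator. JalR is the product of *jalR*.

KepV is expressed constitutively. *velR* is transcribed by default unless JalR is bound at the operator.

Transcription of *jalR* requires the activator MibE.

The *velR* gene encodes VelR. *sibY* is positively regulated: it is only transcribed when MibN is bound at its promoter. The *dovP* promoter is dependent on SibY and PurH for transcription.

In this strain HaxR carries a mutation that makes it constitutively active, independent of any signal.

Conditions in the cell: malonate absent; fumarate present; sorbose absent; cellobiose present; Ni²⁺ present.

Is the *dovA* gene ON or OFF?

KepV is produced constitutively and is active.
Fumarate is present, so MibE is active.
No repressor is bound and MibE is active, so *jalR* is transcribed.
So JalR is produced and active.
With repressor JalR bound, *velR* is not transcribed.
So VelR is not produced.
Cellobiose is present, so MibN is active.
No repressor is bound and MibN is active, so *sibY* is transcribed.
So SibY is produced and active.
HaxR is constitutively active in this strain.
Ni²⁺ is present, so LomV is active.
With repressor LomV bound, *purH* is not transcribed.
So PurH is not produced.
Required activator PurH is absent, so *dovP* is not transcribed.
So DovP is not produced.
No repressor is bound and KepV is active, so *dovA* is transcribed.

ON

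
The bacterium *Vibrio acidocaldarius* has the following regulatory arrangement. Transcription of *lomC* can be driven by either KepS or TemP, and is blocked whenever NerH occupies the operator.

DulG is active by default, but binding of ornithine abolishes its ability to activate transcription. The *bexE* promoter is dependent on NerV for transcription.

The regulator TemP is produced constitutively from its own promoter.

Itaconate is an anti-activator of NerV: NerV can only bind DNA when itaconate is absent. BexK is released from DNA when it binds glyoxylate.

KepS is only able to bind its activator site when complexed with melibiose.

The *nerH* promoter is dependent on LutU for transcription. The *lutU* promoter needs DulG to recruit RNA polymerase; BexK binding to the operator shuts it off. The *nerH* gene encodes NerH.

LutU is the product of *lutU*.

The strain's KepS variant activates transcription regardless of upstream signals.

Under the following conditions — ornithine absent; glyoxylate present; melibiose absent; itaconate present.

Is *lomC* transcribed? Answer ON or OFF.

KepS is constitutively active in this strain.
Glyoxylate is present, so BexK is inactive.
Ornithine is absent, so DulG is active.
No repressor is bound and DulG is active, so *lutU* is transcribed.
So LutU is produced and active.
No repressor is bound and LutU is active, so *nerH* is transcribed.
So NerH is produced and active.
TemP is produced constitutively and is active.
With repressor NerH bound, *lomC* is not transcribed.

OFF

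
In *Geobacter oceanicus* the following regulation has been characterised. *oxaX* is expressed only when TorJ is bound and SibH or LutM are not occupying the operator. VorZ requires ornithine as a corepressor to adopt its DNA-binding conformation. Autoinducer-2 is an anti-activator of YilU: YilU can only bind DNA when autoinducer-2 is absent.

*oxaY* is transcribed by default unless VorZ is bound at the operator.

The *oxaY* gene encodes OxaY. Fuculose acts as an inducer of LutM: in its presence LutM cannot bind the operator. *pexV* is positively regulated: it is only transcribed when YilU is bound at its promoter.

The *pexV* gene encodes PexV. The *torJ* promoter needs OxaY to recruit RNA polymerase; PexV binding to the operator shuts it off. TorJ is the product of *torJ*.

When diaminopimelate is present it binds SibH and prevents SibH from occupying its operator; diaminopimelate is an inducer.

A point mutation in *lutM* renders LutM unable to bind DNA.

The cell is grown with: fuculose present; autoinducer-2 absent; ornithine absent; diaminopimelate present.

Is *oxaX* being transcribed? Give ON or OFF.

OFF

Diaminopimelate is present, so SibH is inactive.
LutM is non-functional in this strain, so it has no effect.
Autoinducer-2 is absent, so YilU is active.
No repressor is bound and YilU is active, so *pexV* is transcribed.
So PexV is produced and active.
Ornithine is absent, so VorZ is inactive.
With no repressor bound, *oxaY* is transcribed.
So OxaY is produced and active.
With repressor PexV bound, *torJ* is not transcribed.
So TorJ is not produced.
Required activator TorJ is absent, so *oxaX* is not transcribed.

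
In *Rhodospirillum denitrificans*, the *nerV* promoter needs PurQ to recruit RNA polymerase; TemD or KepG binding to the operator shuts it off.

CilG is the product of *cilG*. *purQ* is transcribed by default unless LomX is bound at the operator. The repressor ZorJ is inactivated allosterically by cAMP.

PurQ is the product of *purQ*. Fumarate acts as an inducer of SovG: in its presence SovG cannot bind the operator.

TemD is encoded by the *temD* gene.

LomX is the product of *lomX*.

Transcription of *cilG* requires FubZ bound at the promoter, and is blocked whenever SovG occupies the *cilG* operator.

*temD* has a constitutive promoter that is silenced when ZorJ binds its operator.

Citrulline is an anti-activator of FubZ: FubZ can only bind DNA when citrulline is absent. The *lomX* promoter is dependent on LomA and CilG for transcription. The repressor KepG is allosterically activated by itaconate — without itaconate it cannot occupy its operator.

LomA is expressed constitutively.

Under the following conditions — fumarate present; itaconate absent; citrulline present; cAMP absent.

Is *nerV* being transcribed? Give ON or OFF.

LomA is produced constitutively and is active.
Citrulline is present, so FubZ is inactive.
Fumarate is present, so SovG is inactive.
Required activator FubZ is absent, so *cilG* is not transcribed.
So CilG is not produced.
Required activator CilG is absent, so *lomX* is not transcribed.
So LomX is not produced.
With no repressor bound, *purQ* is transcribed.
So PurQ is produced and active.
cAMP is absent, so ZorJ is active.
With repressor ZorJ bound, *temD* is not transcribed.
So TemD is not produced.
Itaconate is absent, so KepG is inactive.
No repressor is bound and PurQ is active, so *nerV* is transcribed.

ON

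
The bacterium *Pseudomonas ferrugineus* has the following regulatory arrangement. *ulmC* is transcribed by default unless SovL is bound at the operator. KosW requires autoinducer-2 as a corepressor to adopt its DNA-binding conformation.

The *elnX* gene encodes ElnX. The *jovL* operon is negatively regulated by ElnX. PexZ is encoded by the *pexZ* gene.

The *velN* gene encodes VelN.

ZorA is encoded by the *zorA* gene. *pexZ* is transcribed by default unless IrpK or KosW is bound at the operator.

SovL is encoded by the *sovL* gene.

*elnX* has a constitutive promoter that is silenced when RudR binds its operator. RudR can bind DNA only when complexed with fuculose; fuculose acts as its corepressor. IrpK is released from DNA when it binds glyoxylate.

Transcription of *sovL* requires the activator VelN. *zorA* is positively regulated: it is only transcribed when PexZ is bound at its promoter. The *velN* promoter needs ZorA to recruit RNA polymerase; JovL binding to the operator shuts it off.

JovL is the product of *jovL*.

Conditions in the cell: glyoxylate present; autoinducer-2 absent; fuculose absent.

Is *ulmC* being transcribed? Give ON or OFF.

OFF

Fuculose is absent, so RudR is inactive.
With no repressor bound, *elnX* is transcribed.
So ElnX is produced and active.
With repressor ElnX bound, *jovL* is not transcribed.
So JovL is not produced.
Glyoxylate is present, so IrpK is inactive.
Autoinducer-2 is absent, so KosW is inactive.
With no repressor bound, *pexZ* is transcribed.
So PexZ is produced and active.
No repressor is bound and PexZ is active, so *zorA* is transcribed.
So ZorA is produced and active.
No repressor is bound and ZorA is active, so *velN* is transcribed.
So VelN is produced and active.
No repressor is bound and VelN is active, so *sovL* is transcribed.
So SovL is produced and active.
With repressor SovL bound, *ulmC* is not transcribed.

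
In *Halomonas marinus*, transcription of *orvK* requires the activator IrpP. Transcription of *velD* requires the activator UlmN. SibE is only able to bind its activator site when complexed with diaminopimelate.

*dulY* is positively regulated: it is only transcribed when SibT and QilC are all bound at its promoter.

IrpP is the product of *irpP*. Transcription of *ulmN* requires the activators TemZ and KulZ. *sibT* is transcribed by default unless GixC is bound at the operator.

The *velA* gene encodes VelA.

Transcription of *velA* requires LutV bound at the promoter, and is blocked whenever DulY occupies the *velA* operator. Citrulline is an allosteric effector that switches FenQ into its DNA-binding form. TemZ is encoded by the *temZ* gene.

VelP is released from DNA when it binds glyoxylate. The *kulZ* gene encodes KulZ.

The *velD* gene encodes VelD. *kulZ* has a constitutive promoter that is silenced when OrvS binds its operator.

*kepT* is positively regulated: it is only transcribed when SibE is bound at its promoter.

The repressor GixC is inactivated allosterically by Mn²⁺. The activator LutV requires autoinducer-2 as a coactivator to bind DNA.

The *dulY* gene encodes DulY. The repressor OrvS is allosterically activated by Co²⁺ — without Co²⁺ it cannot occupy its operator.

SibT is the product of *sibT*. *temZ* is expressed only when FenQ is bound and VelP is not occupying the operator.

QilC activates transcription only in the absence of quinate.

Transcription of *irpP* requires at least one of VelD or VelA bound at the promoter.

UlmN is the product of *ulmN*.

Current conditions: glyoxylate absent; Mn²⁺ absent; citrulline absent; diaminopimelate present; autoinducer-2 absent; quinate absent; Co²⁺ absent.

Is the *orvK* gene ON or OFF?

OFF

Citrulline is absent, so FenQ is inactive.
Glyoxylate is absent, so VelP is active.
With repressor VelP bound, *temZ* is not transcribed.
So TemZ is not produced.
Co²⁺ is absent, so OrvS is inactive.
With no repressor bound, *kulZ* is transcribed.
So KulZ is produced and active.
Required activator TemZ is absent, so *ulmN* is not transcribed.
So UlmN is not produced.
Required activator UlmN is absent, so *velD* is not transcribed.
So VelD is not produced.
Autoinducer-2 is absent, so LutV is inactive.
Mn²⁺ is absent, so GixC is active.
With repressor GixC bound, *sibT* is not transcribed.
So SibT is not produced.
Quinate is absent, so QilC is active.
Required activator SibT is absent, so *dulY* is not transcribed.
So DulY is not produced.
Required activator LutV is absent, so *velA* is not transcribed.
So VelA is not produced.
No activator is available at the *irpP* promoter, so *irpP* is not transcribed.
So IrpP is not produced.
Required activator IrpP is absent, so *orvK* is not transcribed.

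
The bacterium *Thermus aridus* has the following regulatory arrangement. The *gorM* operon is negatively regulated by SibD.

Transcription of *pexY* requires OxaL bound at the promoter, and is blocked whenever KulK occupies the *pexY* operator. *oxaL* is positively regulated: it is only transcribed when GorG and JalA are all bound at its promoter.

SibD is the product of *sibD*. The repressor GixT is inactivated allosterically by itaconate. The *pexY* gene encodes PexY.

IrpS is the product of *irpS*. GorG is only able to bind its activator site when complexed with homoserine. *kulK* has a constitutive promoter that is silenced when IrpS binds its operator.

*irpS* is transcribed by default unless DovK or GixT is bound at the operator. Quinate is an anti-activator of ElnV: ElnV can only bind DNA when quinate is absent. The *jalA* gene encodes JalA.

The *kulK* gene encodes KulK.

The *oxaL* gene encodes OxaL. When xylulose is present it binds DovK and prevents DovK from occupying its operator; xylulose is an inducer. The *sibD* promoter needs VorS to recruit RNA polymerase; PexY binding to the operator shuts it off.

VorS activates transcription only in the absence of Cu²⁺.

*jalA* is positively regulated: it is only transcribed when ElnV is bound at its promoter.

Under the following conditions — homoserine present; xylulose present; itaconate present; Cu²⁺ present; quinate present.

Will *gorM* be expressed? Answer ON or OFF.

ON

Xylulose is present, so DovK is inactive.
Itaconate is present, so GixT is inactive.
With no repressor bound, *irpS* is transcribed.
So IrpS is produced and active.
With repressor IrpS bound, *kulK* is not transcribed.
So KulK is not produced.
Homoserine is present, so GorG is active.
Quinate is present, so ElnV is inactive.
Required activator ElnV is absent, so *jalA* is not transcribed.
So JalA is not produced.
Required activator JalA is absent, so *oxaL* is not transcribed.
So OxaL is not produced.
Required activator OxaL is absent, so *pexY* is not transcribed.
So PexY is not produced.
Cu²⁺ is present, so VorS is inactive.
Required activator VorS is absent, so *sibD* is not transcribed.
So SibD is not produced.
With no repressor bound, *gorM* is transcribed.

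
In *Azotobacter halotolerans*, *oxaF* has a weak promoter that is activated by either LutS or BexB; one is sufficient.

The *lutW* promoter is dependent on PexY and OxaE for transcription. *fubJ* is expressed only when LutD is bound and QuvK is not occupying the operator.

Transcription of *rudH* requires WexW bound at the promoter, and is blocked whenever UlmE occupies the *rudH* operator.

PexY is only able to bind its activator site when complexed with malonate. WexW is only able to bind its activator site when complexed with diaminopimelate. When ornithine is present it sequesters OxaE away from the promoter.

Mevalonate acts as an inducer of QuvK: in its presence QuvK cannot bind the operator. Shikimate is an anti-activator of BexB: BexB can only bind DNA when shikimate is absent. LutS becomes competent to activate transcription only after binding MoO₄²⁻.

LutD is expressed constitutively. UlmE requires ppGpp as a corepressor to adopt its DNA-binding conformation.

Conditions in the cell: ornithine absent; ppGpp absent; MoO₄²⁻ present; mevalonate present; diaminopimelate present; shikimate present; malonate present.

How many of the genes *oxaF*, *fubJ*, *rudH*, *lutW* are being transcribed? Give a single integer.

4

MoO₄²⁻ is present, so LutS is active.
Shikimate is present, so BexB is inactive.
Activator LutS is present, so *oxaF* is transcribed.
→ *oxaF* is ON.
LutD is produced constitutively and is active.
Mevalonate is present, so QuvK is inactive.
No repressor is bound and LutD is active, so *fubJ* is transcribed.
→ *fubJ* is ON.
Diaminopimelate is present, so WexW is active.
ppGpp is absent, so UlmE is inactive.
No repressor is bound and WexW is active, so *rudH* is transcribed.
→ *rudH* is ON.
Malonate is present, so PexY is active.
Ornithine is absent, so OxaE is active.
No repressor is bound and PexY and OxaE are active, so *lutW* is transcribed.
→ *lutW* is ON.
4 of the 4 genes are transcribed.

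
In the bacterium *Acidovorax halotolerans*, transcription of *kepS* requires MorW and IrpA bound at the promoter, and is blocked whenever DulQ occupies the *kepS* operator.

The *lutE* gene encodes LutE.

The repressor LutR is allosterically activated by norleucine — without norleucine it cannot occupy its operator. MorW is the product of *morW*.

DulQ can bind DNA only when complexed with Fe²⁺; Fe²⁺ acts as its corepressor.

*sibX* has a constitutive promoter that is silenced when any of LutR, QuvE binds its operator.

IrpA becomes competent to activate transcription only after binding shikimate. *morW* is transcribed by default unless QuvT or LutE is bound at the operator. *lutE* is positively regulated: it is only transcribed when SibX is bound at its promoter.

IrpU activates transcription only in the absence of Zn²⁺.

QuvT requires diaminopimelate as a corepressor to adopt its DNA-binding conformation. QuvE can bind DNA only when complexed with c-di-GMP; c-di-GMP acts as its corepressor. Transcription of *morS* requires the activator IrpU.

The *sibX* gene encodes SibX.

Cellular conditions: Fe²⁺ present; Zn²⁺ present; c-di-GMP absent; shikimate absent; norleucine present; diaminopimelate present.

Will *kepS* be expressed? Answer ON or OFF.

OFF

Diaminopimelate is present, so QuvT is active.
Norleucine is present, so LutR is active.
c-di-GMP is absent, so QuvE is inactive.
With repressor LutR bound, *sibX* is not transcribed.
So SibX is not produced.
Required activator SibX is absent, so *lutE* is not transcribed.
So LutE is not produced.
With repressor QuvT bound, *morW* is not transcribed.
So MorW is not produced.
Shikimate is absent, so IrpA is inactive.
Fe²⁺ is present, so DulQ is active.
With repressor DulQ bound, *kepS* is not transcribed.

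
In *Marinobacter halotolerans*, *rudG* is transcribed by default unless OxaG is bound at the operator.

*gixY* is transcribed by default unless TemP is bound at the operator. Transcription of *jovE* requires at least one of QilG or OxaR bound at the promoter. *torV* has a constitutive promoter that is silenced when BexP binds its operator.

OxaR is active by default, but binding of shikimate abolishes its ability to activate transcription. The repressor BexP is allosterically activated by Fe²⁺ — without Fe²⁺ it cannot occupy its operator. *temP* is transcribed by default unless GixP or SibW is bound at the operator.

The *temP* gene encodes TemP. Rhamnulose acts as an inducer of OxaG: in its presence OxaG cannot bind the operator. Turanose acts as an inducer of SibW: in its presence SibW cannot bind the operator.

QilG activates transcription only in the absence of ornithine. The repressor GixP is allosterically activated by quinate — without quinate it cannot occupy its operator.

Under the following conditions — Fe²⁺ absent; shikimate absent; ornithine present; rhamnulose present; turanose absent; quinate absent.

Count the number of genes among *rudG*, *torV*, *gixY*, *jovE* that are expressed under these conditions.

Rhamnulose is present, so OxaG is inactive.
With no repressor bound, *rudG* is transcribed.
→ *rudG* is ON.
Fe²⁺ is absent, so BexP is inactive.
With no repressor bound, *torV* is transcribed.
→ *torV* is ON.
Quinate is absent, so GixP is inactive.
Turanose is absent, so SibW is active.
With repressor SibW bound, *temP* is not transcribed.
So TemP is not produced.
With no repressor bound, *gixY* is transcribed.
→ *gixY* is ON.
Ornithine is present, so QilG is inactive.
Shikimate is absent, so OxaR is active.
Activator OxaR is present, so *jovE* is transcribed.
→ *jovE* is ON.
4 of the 4 genes are transcribed.

4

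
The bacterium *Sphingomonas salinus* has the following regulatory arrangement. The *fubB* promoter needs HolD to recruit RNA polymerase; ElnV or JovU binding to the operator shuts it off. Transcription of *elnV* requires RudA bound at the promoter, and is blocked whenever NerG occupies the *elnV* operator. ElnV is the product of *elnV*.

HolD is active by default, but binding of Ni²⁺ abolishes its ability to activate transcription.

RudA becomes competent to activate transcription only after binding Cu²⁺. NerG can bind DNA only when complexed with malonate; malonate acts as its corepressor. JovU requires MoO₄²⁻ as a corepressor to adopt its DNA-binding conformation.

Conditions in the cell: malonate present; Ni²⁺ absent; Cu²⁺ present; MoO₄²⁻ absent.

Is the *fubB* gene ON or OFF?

Cu²⁺ is present, so RudA is active.
Malonate is present, so NerG is active.
With repressor NerG bound, *elnV* is not transcribed.
So ElnV is not produced.
MoO₄²⁻ is absent, so JovU is inactive.
Ni²⁺ is absent, so HolD is active.
No repressor is bound and HolD is active, so *fubB* is transcribed.

ON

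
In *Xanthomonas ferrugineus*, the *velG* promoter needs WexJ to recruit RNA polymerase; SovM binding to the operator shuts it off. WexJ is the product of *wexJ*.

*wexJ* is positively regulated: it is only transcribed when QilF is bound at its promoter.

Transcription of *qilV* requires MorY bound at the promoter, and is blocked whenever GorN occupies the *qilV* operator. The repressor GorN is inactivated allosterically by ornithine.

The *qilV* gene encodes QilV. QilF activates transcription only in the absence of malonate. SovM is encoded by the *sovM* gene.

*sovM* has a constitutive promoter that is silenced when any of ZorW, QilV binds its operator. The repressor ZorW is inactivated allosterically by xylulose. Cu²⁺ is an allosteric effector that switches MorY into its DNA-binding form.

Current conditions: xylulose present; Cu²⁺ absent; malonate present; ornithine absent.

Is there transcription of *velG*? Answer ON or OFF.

Malonate is present, so QilF is inactive.
Required activator QilF is absent, so *wexJ* is not transcribed.
So WexJ is not produced.
Xylulose is present, so ZorW is inactive.
Cu²⁺ is absent, so MorY is inactive.
Ornithine is absent, so GorN is active.
With repressor GorN bound, *qilV* is not transcribed.
So QilV is not produced.
With no repressor bound, *sovM* is transcribed.
So SovM is produced and active.
With repressor SovM bound, *velG* is not transcribed.

OFF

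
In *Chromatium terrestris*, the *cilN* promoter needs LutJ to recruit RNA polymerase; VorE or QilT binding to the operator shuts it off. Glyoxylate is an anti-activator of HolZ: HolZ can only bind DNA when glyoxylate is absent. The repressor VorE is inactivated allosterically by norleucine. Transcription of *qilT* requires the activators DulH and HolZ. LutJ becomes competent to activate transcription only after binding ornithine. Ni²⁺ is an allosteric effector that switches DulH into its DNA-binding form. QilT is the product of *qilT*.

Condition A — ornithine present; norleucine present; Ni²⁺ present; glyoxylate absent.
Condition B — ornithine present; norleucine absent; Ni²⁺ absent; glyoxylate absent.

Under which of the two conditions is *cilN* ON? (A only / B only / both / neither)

neither

Condition A:
Ornithine is present, so LutJ is active.
Norleucine is present, so VorE is inactive.
Ni²⁺ is present, so DulH is active.
Glyoxylate is absent, so HolZ is active.
No repressor is bound and DulH and HolZ are active, so *qilT* is transcribed.
So QilT is produced and active.
With repressor QilT bound, *cilN* is not transcribed.
→ *cilN* is OFF in A.
Condition B:
Ornithine is present, so LutJ is active.
Norleucine is absent, so VorE is active.
Ni²⁺ is absent, so DulH is inactive.
Glyoxylate is absent, so HolZ is active.
Required activator DulH is absent, so *qilT* is not transcribed.
So QilT is not produced.
With repressor VorE bound, *cilN* is not transcribed.
→ *cilN* is OFF in B.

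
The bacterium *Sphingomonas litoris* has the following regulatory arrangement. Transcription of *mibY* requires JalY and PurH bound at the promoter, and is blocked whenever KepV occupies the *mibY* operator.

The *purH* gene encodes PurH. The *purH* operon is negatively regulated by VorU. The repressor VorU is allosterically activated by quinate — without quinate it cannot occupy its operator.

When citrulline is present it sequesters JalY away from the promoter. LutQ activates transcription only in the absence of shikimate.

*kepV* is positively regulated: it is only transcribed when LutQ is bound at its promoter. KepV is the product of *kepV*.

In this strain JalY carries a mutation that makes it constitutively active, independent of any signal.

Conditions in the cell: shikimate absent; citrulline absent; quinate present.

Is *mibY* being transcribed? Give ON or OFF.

OFF

JalY is constitutively active in this strain.
Quinate is present, so VorU is active.
With repressor VorU bound, *purH* is not transcribed.
So PurH is not produced.
Shikimate is absent, so LutQ is active.
No repressor is bound and LutQ is active, so *kepV* is transcribed.
So KepV is produced and active.
With repressor KepV bound, *mibY* is not transcribed.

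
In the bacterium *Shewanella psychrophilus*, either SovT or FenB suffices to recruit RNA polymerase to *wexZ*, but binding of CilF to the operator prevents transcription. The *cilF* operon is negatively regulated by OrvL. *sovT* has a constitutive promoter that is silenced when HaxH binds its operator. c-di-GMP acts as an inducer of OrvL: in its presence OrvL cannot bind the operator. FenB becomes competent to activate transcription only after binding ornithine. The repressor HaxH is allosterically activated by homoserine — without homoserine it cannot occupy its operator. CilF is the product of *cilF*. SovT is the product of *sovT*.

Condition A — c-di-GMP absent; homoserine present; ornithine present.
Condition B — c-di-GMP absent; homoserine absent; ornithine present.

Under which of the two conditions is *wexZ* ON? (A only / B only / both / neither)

both

Condition A:
c-di-GMP is absent, so OrvL is active.
With repressor OrvL bound, *cilF* is not transcribed.
So CilF is not produced.
Homoserine is present, so HaxH is active.
With repressor HaxH bound, *sovT* is not transcribed.
So SovT is not produced.
Ornithine is present, so FenB is active.
Activator FenB is present, so *wexZ* is transcribed.
→ *wexZ* is ON in A.
Condition B:
c-di-GMP is absent, so OrvL is active.
With repressor OrvL bound, *cilF* is not transcribed.
So CilF is not produced.
Homoserine is absent, so HaxH is inactive.
With no repressor bound, *sovT* is transcribed.
So SovT is produced and active.
Ornithine is present, so FenB is active.
Activator SovT is present, so *wexZ* is transcribed.
→ *wexZ* is ON in B.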